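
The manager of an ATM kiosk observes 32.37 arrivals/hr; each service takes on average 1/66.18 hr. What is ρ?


ρ = λ/μ = 32.37/66.18 = 0.4891

Final: 0.4891


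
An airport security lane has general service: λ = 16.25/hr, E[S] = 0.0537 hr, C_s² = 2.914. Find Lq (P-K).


ρ = λ·E[S] = 16.25·0.0537 = 0.8726
Lq = ρ²(1+C_s²)/(2(1−ρ)) = 0.7615·(1+2.914)/(2·0.1274)
= 0.7615·3.9140/0.2548 = 11.69936

Final: 11.69936


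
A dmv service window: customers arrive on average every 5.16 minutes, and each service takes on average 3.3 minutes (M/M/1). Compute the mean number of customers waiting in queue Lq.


λ = 60/5.16 = 11.6279 /hr
μ = 60/3.3 = 18.1818 /hr
ρ = λ/μ = 11.6279/18.1818 = 0.6395
Lq = ρ²/(1−ρ) = 0.4090/0.3605 = 1.1347

Final: 1.1347


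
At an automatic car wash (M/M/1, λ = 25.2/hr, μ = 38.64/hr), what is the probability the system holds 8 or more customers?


ρ = 25.2/38.64 = 0.6522
P(N ≥ n) = ρ^n = 0.6522^8 = 0.032727

Final: 0.032727


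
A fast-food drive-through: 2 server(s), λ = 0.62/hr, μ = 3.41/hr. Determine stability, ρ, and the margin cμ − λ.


Total capacity cμ = 2·3.41 = 6.82/hr
ρ = λ/(cμ) = 0.62/6.82 = 0.09091
Stable ⇔ ρ < 1: YES
Spare capacity = cμ − λ = 6.82 − 0.62 = 6.20/hr

Final: ρ = 0.09091; stable; margin = 6.20/hr


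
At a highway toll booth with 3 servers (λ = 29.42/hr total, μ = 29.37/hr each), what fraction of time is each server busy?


ρ = λ/(cμ) = 29.42/(3·29.37) = 29.42/88.11 = 0.3339

Final: 0.3339


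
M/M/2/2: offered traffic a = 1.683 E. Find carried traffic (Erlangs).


B(2,1.683) = 0.345489 (Erlang-B)
Carried load = a(1 − B) = 1.683·(1 − 0.345489) = 1.683·0.654511 = 1.1015 E

Final: 1.1015 Erlangs


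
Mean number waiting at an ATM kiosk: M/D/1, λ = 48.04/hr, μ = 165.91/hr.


ρ = 48.04/165.91 = 0.2896
M/D/1: Lq = ρ²/(2(1−ρ)) = 0.08384/(2·0.7104) = 0.05901

Final: 0.05901


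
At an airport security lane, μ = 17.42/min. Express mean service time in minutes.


Mean service time = 1/μ = 1/17.42 minute = 0.05741 minute
In minutes: 0.05741 × 1 = 0.05741 min

Final: 0.05741 min


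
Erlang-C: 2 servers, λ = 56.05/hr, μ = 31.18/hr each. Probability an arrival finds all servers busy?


a = λ/μ = 1.7976; ρ = a/2 = 0.8988
P₀ = 0.053289 (from M/M/c formula)
C(c,a) = [a^c/(c!(1−ρ))]·P₀ = [3.23146/(2·0.1012)]·0.053289
= 15.96782·0.053289 = 0.850916

Final: 0.850916


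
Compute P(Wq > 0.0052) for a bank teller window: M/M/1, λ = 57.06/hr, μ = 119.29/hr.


ρ = 57.06/119.29 = 0.4783
P(Wq > t) = ρ·e^{−(μ−λ)t} = 0.4783·e^{−0.3236}
= 0.4783·0.723542 = 0.346092

Final: 0.346092


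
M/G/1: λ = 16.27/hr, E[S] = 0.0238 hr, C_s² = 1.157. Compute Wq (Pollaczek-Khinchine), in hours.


ρ = λ·E[S] = 16.27·0.0238 = 0.3872
E[S²] = E[S]²(1+C_s²) = 0.0238²·(1+1.157) = 0.001222
Wq = λ·E[S²]/(2(1−ρ)) = 16.27·0.001222/(2·0.6128) = 0.01622 hr

Final: 0.01622 hr


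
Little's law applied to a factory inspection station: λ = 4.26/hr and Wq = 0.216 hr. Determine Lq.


Lq = λWq = 4.26·0.216 = 0.9202

Final: 0.9202


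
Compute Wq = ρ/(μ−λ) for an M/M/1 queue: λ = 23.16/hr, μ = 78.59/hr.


ρ = 23.16/78.59 = 0.2947
Wq = ρ/(μ−λ) = 0.2947/(78.59 − 23.16) = 0.2947/55.43 = 0.005317 hr

Final: 0.005317 hr


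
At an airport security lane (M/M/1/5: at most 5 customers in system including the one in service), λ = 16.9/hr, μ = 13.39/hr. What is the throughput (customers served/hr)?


ρ = 1.2621; P_K = (1−ρ)ρ^5/(1−ρ^6) = 0.275959
λ_eff = λ(1 − P_K) = 16.9·(1 − 0.275959) = 16.9·0.724041 = 12.2363 /hr

Final: 12.2363 /hr


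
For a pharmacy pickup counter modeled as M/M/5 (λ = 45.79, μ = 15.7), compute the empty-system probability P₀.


a = λ/μ = 45.79/15.7 = 2.9166; ρ = a/c = 0.5833
Σ_{k=0}^{4} a^k/k! (terms k=0..4) = 1.00000 + 2.91656 + 4.25316 + 4.13487 + 3.01490 = 15.31949
Tail: a^5/(5!(1−ρ)) = 211.03523/(120·0.4167) = 4.22049
P₀ = 1/(15.31949 + 4.22049) = 1/19.53998 = 0.051177

Final: 0.051177


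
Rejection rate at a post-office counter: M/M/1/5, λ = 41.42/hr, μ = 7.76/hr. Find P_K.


ρ = λ/μ = 41.42/7.76 = 5.3376
P_K = (1−ρ)ρ^K/(1−ρ^(K+1)) = (-4.3376·4332.532872)/(1 − 23125.452520)
= -18792.919648/-23124.452520 = 0.812686

Final: 0.812686


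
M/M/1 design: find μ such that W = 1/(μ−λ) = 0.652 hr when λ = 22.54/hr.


W = 1/(μ−λ) ⇒ μ − λ = 1/W = 1/0.652 = 1.5337
μ = λ + 1/W = 22.54 + 1.5337 = 24.0737 per hr

Final: 24.0737 /hr


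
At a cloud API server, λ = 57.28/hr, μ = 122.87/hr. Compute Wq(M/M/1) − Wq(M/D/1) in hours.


ρ = 57.28/122.87 = 0.4662
Wq(M/M/1) = ρ/(μ−λ) = 0.4662/65.59 = 0.007108 hr
Wq(M/D/1) = ρ/(2(μ−λ)) = 0.003554 hr
Savings = 0.007108 − 0.003554 = 0.003554 hr

Final: 0.003554 hr


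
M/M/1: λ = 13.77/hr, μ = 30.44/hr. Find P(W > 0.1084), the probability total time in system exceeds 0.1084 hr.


W ~ Exponential(μ−λ) for M/M/1.
μ − λ = 30.44 − 13.77 = 16.6700
P(W > t) = e^{−(μ−λ)t} = e^{−1.8070} = 0.164141

Final: 0.164141


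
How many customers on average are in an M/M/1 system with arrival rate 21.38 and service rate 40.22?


ρ = λ/μ = 21.38/40.22 = 0.5316
L = ρ/(1−ρ) = 0.5316/(1 − 0.5316) = 0.5316/0.4684 = 1.1348

Final: 1.1348


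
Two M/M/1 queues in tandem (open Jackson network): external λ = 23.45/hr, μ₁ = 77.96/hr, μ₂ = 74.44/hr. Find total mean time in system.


Each node sees arrival rate λ = 23.45/hr (tandem ⇒ throughput preserved).
W₁ = 1/(μ₁−λ) = 1/(77.96−23.45) = 0.01835 hr
W₂ = 1/(μ₂−λ) = 1/(74.44−23.45) = 0.01961 hr
W_total = W₁ + W₂ = 0.01835 + 0.01961 = 0.03796 hr

Final: 0.03796 hr


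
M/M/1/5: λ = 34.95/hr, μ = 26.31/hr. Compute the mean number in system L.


ρ = 34.95/26.31 = 1.3284
L = ρ[1 − (K+1)ρ^K + Kρ^(K+1)] / [(1−ρ)(1−ρ^(K+1))]
Numerator: 1.3284·(1 − 6·4.136487 + 5·5.494877) = 4.855890
Denominator: (-0.3284)·(-4.494877) = 1.476083
L = 4.855890/1.476083 = 3.2897

Final: 3.2897


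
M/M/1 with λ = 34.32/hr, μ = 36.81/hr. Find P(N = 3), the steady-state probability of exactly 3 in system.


ρ = 34.32/36.81 = 0.9324
P_n = (1−ρ)·ρ^n = (1 − 0.9324)·0.9324^3 = 0.06764·0.810484 = 0.054825

Final: 0.054825


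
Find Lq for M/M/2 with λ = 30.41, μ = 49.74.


a = λ/μ = 0.6114; ρ = a/2 = 0.3057
P₀ = 0.531758
Lq = P₀·a^c·ρ / (c!·(1−ρ)²) = 0.531758·0.37378·0.3057/(2·0.48207)
= 0.06302

Final: 0.06302


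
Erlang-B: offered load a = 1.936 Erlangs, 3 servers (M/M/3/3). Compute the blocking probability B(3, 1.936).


B(c,a) = (a^c/c!) / Σ_{k=0}^{c} a^k/k!
a^3/3! = 1.209386
Σ terms (k=0..3): 1.00000 + 1.93600 + 1.87405 + 1.20939 = 6.019434
B = 1.209386/6.019434 = 0.200914

Final: 0.200914


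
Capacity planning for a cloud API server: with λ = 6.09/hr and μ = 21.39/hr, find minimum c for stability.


Stability requires cμ > λ ⇔ c > λ/μ.
λ/μ = 6.09/21.39 = 0.2847
Minimum integer c = ⌊0.2847⌋ + 1 = 1
Check: 1·21.39 = 21.39 > 6.09, while 0·21.39 = 0.00 ≤ 6.09

Final: 1 servers


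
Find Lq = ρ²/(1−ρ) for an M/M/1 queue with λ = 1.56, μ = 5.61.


ρ = 1.56/5.61 = 0.2781
Lq = ρ²/(1−ρ) = 0.07733/0.7219 = 0.1071

Final: 0.1071


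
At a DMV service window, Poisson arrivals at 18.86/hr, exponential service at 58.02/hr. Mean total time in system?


W = 1/(μ−λ) = 1/(58.02 − 18.86) = 1/39.16 = 0.02554 hr

Final: 0.02554 hr


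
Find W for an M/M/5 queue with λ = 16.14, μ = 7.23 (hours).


a = 2.2324; ρ = 0.4465; P₀ = 0.105846
Lq = P₀·a^c·ρ/(c!(1−ρ)²) = 0.07126
Wq = Lq/λ = 0.07126/16.14 = 0.004415 hr
W = Wq + 1/μ = 0.004415 + 0.13831 = 0.14273 hr

Final: 0.14273 hr


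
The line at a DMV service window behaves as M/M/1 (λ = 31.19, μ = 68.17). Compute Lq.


ρ = 31.19/68.17 = 0.4575
Lq = ρ²/(1−ρ) = 0.2093/0.5425 = 0.3859

Final: 0.3859


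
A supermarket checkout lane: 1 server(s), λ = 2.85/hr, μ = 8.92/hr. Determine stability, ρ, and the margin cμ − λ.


Total capacity cμ = 1·8.92 = 8.92/hr
ρ = λ/(cμ) = 2.85/8.92 = 0.3195
Stable ⇔ ρ < 1: YES
Spare capacity = cμ − λ = 8.92 − 2.85 = 6.07/hr

Final: ρ = 0.3195; stable; margin = 6.07/hr


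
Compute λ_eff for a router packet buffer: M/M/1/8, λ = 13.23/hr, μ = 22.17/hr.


ρ = 0.5968; P_K = (1−ρ)ρ^8/(1−ρ^9) = 0.006548
λ_eff = λ(1 − P_K) = 13.23·(1 − 0.006548) = 13.23·0.993452 = 13.1434 /hr

Final: 13.1434 /hr


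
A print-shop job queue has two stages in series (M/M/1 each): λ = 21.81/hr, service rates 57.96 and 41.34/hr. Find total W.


Each node sees arrival rate λ = 21.81/hr (tandem ⇒ throughput preserved).
W₁ = 1/(μ₁−λ) = 1/(57.96−21.81) = 0.02766 hr
W₂ = 1/(μ₂−λ) = 1/(41.34−21.81) = 0.05120 hr
W_total = W₁ + W₂ = 0.02766 + 0.05120 = 0.07887 hr

Final: 0.07887 hr


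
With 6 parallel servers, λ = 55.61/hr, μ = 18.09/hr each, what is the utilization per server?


ρ = λ/(cμ) = 55.61/(6·18.09) = 55.61/108.54 = 0.5123

Final: 0.5123


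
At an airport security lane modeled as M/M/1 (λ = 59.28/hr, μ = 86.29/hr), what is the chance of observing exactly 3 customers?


ρ = 59.28/86.29 = 0.6870
P_n = (1−ρ)·ρ^n = (1 − 0.6870)·0.6870^3 = 0.3130·0.324223 = 0.101486

Final: 0.101486


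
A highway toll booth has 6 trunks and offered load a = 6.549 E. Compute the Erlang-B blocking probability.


B(c,a) = (a^c/c!) / Σ_{k=0}^{c} a^k/k!
a^6/6! = 109.576505
Σ terms (k=0..6): 1.00000 + 6.54900 + 21.44470 + 46.81378 + 76.64586 + 100.39075 + 109.57651 = 362.420602
B = 109.576505/362.420602 = 0.302346

Final: 0.302346


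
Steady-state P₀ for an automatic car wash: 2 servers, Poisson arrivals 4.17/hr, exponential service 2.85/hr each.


a = λ/μ = 4.17/2.85 = 1.4632; ρ = a/c = 0.7316
Σ_{k=0}^{1} a^k/k! (terms k=0..1) = 1.00000 + 1.46316 = 2.46316
Tail: a^2/(2!(1−ρ)) = 2.14083/(2·0.2684) = 3.98782
P₀ = 1/(2.46316 + 3.98782) = 1/6.45098 = 0.155015

Final: 0.155015


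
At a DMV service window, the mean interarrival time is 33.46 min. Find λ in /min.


λ = 1/(interarrival time) in consistent units.
1 minute = 1 min, so λ = 1/33.46 = 0.02989 per minute

Final: 0.02989 /min


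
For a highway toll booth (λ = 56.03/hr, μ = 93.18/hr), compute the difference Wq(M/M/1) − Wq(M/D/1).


ρ = 56.03/93.18 = 0.6013
Wq(M/M/1) = ρ/(μ−λ) = 0.6013/37.15 = 0.01619 hr
Wq(M/D/1) = ρ/(2(μ−λ)) = 0.008093 hr
Savings = 0.01619 − 0.008093 = 0.008093 hr

Final: 0.008093 hr


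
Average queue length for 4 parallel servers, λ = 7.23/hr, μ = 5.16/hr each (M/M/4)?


a = λ/μ = 1.4012; ρ = a/4 = 0.3503
P₀ = 0.244591
Lq = P₀·a^c·ρ / (c!·(1−ρ)²) = 0.244591·3.85438·0.3503/(24·0.42212)
= 0.03260

Final: 0.03260


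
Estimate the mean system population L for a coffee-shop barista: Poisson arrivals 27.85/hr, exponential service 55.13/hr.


ρ = λ/μ = 27.85/55.13 = 0.5052
L = ρ/(1−ρ) = 0.5052/(1 − 0.5052) = 0.5052/0.4948 = 1.0209

Final: 1.0209


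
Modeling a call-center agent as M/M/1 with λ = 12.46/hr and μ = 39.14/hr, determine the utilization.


ρ = λ/μ = 12.46/39.14 = 0.3183

Final: 0.3183


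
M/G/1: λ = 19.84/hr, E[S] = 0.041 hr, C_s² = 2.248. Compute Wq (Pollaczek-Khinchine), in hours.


ρ = λ·E[S] = 19.84·0.041 = 0.8134
E[S²] = E[S]²(1+C_s²) = 0.041²·(1+2.248) = 0.005460
Wq = λ·E[S²]/(2(1−ρ)) = 19.84·0.005460/(2·0.1866) = 0.29032 hr

Final: 0.29032 hr


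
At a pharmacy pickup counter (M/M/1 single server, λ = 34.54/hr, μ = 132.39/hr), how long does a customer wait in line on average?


ρ = 34.54/132.39 = 0.2609
Wq = ρ/(μ−λ) = 0.2609/(132.39 − 34.54) = 0.2609/97.85 = 0.002666 hr

Final: 0.002666 hr


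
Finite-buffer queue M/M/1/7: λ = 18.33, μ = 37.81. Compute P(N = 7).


ρ = λ/μ = 18.33/37.81 = 0.4848
P_K = (1−ρ)ρ^K/(1−ρ^(K+1)) = (0.5152·0.006293)/(1 − 0.003051)
= 0.003242/0.996949 = 0.003252

Final: 0.003252


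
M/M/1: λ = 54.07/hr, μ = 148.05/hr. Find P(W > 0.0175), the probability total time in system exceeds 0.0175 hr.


W ~ Exponential(μ−λ) for M/M/1.
μ − λ = 148.05 − 54.07 = 93.9800
P(W > t) = e^{−(μ−λ)t} = e^{−1.6447} = 0.193080

Final: 0.193080


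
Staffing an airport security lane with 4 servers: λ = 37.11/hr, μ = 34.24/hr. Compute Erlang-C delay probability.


a = λ/μ = 1.0838; ρ = a/4 = 0.2710
P₀ = 0.337587 (from M/M/c formula)
C(c,a) = [a^c/(c!(1−ρ))]·P₀ = [1.37984/(24·0.7290)]·0.337587
= 0.07886·0.337587 = 0.026622

Final: 0.026622


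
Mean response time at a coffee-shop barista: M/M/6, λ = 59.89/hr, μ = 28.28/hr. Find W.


a = 2.1178; ρ = 0.3530; P₀ = 0.120050
Lq = P₀·a^c·ρ/(c!(1−ρ)²) = 0.01268
Wq = Lq/λ = 0.01268/59.89 = 0.0002117 hr
W = Wq + 1/μ = 0.0002117 + 0.03536 = 0.03557 hr

Final: 0.03557 hr


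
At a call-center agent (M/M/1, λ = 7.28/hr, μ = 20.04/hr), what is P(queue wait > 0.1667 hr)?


ρ = 7.28/20.04 = 0.3633
P(Wq > t) = ρ·e^{−(μ−λ)t} = 0.3633·e^{−2.1271}
= 0.3633·0.119183 = 0.043296

Final: 0.043296


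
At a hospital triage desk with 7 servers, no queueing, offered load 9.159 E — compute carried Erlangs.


B(7,9.159) = 0.369521 (Erlang-B)
Carried load = a(1 − B) = 9.159·(1 − 0.369521) = 9.159·0.630479 = 5.7746 E

Final: 5.7746 Erlangs


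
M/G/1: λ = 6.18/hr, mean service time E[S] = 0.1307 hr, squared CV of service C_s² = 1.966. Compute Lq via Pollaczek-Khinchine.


ρ = λ·E[S] = 6.18·0.1307 = 0.8077
Lq = ρ²(1+C_s²)/(2(1−ρ)) = 0.6524·(1+1.966)/(2·0.1923)
= 0.6524·2.9660/0.3845 = 5.03209

Final: 5.03209


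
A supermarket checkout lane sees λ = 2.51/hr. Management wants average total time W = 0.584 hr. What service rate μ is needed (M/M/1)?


W = 1/(μ−λ) ⇒ μ − λ = 1/W = 1/0.584 = 1.7123
μ = λ + 1/W = 2.51 + 1.7123 = 4.2223 per hr

Final: 4.2223 /hr


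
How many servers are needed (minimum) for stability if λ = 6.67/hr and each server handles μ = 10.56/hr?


Stability requires cμ > λ ⇔ c > λ/μ.
λ/μ = 6.67/10.56 = 0.6316
Minimum integer c = ⌊0.6316⌋ + 1 = 1
Check: 1·10.56 = 10.56 > 6.67, while 0·10.56 = 0.00 ≤ 6.67

Final: 1 servers


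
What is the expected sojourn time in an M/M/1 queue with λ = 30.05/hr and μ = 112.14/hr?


W = 1/(μ−λ) = 1/(112.14 − 30.05) = 1/82.09 = 0.01218 hr

Final: 0.01218 hr


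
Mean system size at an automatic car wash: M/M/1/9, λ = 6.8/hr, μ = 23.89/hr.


ρ = 6.8/23.89 = 0.2846
L = ρ[1 − (K+1)ρ^K + Kρ^(K+1)] / [(1−ρ)(1−ρ^(K+1))]
Numerator: 0.2846·(1 − 10·0.00001226 + 9·0.000003491) = 0.284612
Denominator: (0.7154)·(0.999997) = 0.715360
L = 0.284612/0.715360 = 0.3979

Final: 0.3979


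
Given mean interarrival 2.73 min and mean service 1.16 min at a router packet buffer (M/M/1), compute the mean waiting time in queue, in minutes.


λ = 60/2.73 = 21.9780 /hr
μ = 60/1.16 = 51.7241 /hr
ρ = λ/μ = 21.9780/51.7241 = 0.4249
Wq = ρ/(μ−λ) = 0.4249/(51.7241−21.9780) = 0.01428 hr
In minutes: 0.01428·60 = 0.8571 min

Final: 0.8571 min


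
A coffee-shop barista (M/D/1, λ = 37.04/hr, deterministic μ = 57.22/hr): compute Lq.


ρ = 37.04/57.22 = 0.6473
M/D/1: Lq = ρ²/(2(1−ρ)) = 0.4190/(2·0.3527) = 0.59408

Final: 0.59408


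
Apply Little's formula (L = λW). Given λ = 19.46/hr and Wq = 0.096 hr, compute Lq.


Lq = λWq = 19.46·0.096 = 1.8682

Final: 1.8682


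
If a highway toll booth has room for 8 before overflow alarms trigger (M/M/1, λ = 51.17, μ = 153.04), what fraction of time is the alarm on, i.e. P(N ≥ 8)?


ρ = 51.17/153.04 = 0.3344
P(N ≥ n) = ρ^n = 0.3344^8 = 0.0001562

Final: 0.0001562


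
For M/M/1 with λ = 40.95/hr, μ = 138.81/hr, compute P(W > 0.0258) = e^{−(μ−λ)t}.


W ~ Exponential(μ−λ) for M/M/1.
μ − λ = 138.81 − 40.95 = 97.8600
P(W > t) = e^{−(μ−λ)t} = e^{−2.5248} = 0.080075

Final: 0.080075


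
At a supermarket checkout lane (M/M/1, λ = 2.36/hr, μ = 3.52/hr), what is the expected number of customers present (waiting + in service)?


ρ = λ/μ = 2.36/3.52 = 0.6705
L = ρ/(1−ρ) = 0.6705/(1 − 0.6705) = 0.6705/0.3295 = 2.0345

Final: 2.0345


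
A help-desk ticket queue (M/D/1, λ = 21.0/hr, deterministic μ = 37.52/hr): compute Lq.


ρ = 21.0/37.52 = 0.5597
M/D/1: Lq = ρ²/(2(1−ρ)) = 0.3133/(2·0.4403) = 0.35574

Final: 0.35574


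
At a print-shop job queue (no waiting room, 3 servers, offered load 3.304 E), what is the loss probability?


B(c,a) = (a^c/c!) / Σ_{k=0}^{c} a^k/k!
a^3/3! = 6.011306
Σ terms (k=0..3): 1.00000 + 3.30400 + 5.45821 + 6.01131 = 15.773514
B = 6.011306/15.773514 = 0.381101

Final: 0.381101


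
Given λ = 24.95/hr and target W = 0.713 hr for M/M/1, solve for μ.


W = 1/(μ−λ) ⇒ μ − λ = 1/W = 1/0.713 = 1.4025
μ = λ + 1/W = 24.95 + 1.4025 = 26.3525 per hr

Final: 26.3525 /hr


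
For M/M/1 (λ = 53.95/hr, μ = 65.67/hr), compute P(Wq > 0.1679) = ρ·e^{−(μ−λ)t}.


ρ = 53.95/65.67 = 0.8215
P(Wq > t) = ρ·e^{−(μ−λ)t} = 0.8215·e^{−1.9678}
= 0.8215·0.139766 = 0.114822

Final: 0.114822


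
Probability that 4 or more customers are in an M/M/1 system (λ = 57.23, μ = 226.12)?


ρ = 57.23/226.12 = 0.2531
P(N ≥ n) = ρ^n = 0.2531^4 = 0.004103

Final: 0.004103


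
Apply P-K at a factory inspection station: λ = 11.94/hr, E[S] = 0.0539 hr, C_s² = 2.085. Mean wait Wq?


ρ = λ·E[S] = 11.94·0.0539 = 0.6436
E[S²] = E[S]²(1+C_s²) = 0.0539²·(1+2.085) = 0.008963
Wq = λ·E[S²]/(2(1−ρ)) = 11.94·0.008963/(2·0.3564) = 0.15012 hr

Final: 0.15012 hr


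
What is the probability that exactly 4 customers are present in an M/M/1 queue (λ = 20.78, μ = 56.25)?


ρ = 20.78/56.25 = 0.3694
P_n = (1−ρ)·ρ^n = (1 − 0.3694)·0.3694^4 = 0.6306·0.018625 = 0.011744

Final: 0.011744


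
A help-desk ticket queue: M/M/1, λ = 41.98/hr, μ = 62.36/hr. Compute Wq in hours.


ρ = 41.98/62.36 = 0.6732
Wq = ρ/(μ−λ) = 0.6732/(62.36 − 41.98) = 0.6732/20.38 = 0.03303 hr

Final: 0.03303 hr


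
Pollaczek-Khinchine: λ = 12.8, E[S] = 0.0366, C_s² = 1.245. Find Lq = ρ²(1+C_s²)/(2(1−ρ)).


ρ = λ·E[S] = 12.8·0.0366 = 0.4685
Lq = ρ²(1+C_s²)/(2(1−ρ)) = 0.2195·(1+1.245)/(2·0.5315)
= 0.2195·2.2450/1.0630 = 0.46350

Final: 0.46350


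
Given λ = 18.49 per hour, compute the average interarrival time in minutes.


Mean interarrival time = 1/λ = 1/18.49 hour = 0.05408 hour
In minutes: 0.05408 × 60 = 3.2450 min

Final: 3.2450 min


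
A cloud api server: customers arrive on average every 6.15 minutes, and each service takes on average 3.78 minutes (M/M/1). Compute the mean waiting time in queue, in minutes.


λ = 60/6.15 = 9.7561 /hr
μ = 60/3.78 = 15.8730 /hr
ρ = λ/μ = 9.7561/15.8730 = 0.6146
Wq = ρ/(μ−λ) = 0.6146/(15.8730−9.7561) = 0.10048 hr
In minutes: 0.10048·60 = 6.029 min

Final: 6.029 min


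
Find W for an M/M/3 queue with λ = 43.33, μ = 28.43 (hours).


a = 1.5241; ρ = 0.5080; P₀ = 0.204713
Lq = P₀·a^c·ρ/(c!(1−ρ)²) = 0.25354
Wq = Lq/λ = 0.25354/43.33 = 0.005851 hr
W = Wq + 1/μ = 0.005851 + 0.03517 = 0.04103 hr

Final: 0.04103 hr


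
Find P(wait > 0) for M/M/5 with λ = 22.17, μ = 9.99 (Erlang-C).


a = λ/μ = 2.2192; ρ = a/5 = 0.4438
P₀ = 0.107291 (from M/M/c formula)
C(c,a) = [a^c/(c!(1−ρ))]·P₀ = [53.82711/(120·0.5562)]·0.107291
= 0.80653·0.107291 = 0.086534

Final: 0.086534


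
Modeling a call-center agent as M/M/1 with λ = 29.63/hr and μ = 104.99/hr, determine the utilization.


ρ = λ/μ = 29.63/104.99 = 0.2822

Final: 0.2822


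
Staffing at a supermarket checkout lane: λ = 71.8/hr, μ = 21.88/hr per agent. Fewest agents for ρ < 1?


Stability requires cμ > λ ⇔ c > λ/μ.
λ/μ = 71.8/21.88 = 3.2815
Minimum integer c = ⌊3.2815⌋ + 1 = 4
Check: 4·21.88 = 87.52 > 71.8, while 3·21.88 = 65.64 ≤ 71.8

Final: 4 servers


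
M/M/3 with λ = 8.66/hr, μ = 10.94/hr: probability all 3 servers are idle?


a = λ/μ = 8.66/10.94 = 0.7916; ρ = a/c = 0.2639
Σ_{k=0}^{2} a^k/k! (terms k=0..2) = 1.00000 + 0.79159 + 0.31331 = 2.10490
Tail: a^3/(3!(1−ρ)) = 0.49602/(6·0.7361) = 0.11230
P₀ = 1/(2.10490 + 0.11230) = 1/2.21720 = 0.451019

Final: 0.451019


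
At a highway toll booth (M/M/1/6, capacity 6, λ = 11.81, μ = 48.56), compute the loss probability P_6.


ρ = λ/μ = 11.81/48.56 = 0.2432
P_K = (1−ρ)ρ^K/(1−ρ^(K+1)) = (0.7568·0.0002069)/(1 − 0.00005033)
= 0.0001566/0.999950 = 0.0001566

Final: 0.0001566


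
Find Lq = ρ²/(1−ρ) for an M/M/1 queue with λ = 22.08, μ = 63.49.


ρ = 22.08/63.49 = 0.3478
Lq = ρ²/(1−ρ) = 0.1209/0.6522 = 0.1854

Final: 0.1854


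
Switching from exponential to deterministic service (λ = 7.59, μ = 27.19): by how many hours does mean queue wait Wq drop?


ρ = 7.59/27.19 = 0.2791
Wq(M/M/1) = ρ/(μ−λ) = 0.2791/19.60 = 0.01424 hr
Wq(M/D/1) = ρ/(2(μ−λ)) = 0.007121 hr
Savings = 0.01424 − 0.007121 = 0.007121 hr

Final: 0.007121 hr


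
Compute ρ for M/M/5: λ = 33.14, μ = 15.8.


ρ = λ/(cμ) = 33.14/(5·15.8) = 33.14/79.00 = 0.4195

Final: 0.4195


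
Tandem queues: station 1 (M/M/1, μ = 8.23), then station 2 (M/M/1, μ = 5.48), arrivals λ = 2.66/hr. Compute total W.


Each node sees arrival rate λ = 2.66/hr (tandem ⇒ throughput preserved).
W₁ = 1/(μ₁−λ) = 1/(8.23−2.66) = 0.17953 hr
W₂ = 1/(μ₂−λ) = 1/(5.48−2.66) = 0.35461 hr
W_total = W₁ + W₂ = 0.17953 + 0.35461 = 0.53414 hr

Final: 0.53414 hr


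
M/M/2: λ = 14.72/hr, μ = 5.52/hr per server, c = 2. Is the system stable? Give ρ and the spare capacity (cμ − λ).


Total capacity cμ = 2·5.52 = 11.04/hr
ρ = λ/(cμ) = 14.72/11.04 = 1.3333
Stable ⇔ ρ < 1: NO
Spare capacity = cμ − λ = 11.04 − 14.72 = -3.68/hr

Final: ρ = 1.3333; unstable; margin = -3.68/hr


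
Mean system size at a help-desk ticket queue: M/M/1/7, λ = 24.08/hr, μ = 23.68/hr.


ρ = 24.08/23.68 = 1.0169
L = ρ[1 − (K+1)ρ^K + Kρ^(K+1)] / [(1−ρ)(1−ρ^(K+1))]
Numerator: 1.0169·(1 − 8·1.124407 + 7·1.143400) = 0.008691
Denominator: (-0.01689)·(-0.143400) = 0.002422
L = 0.008691/0.002422 = 3.5879

Final: 3.5879


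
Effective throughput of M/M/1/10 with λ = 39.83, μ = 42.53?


ρ = 0.9365; P_K = (1−ρ)ρ^10/(1−ρ^11) = 0.064103
λ_eff = λ(1 − P_K) = 39.83·(1 − 0.064103) = 39.83·0.935897 = 37.2768 /hr

Final: 37.2768 /hr


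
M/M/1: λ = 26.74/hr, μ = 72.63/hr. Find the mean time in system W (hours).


W = 1/(μ−λ) = 1/(72.63 − 26.74) = 1/45.89 = 0.02179 hr

Final: 0.02179 hr


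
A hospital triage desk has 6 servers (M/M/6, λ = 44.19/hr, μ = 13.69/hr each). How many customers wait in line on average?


a = λ/μ = 3.2279; ρ = a/6 = 0.5380
P₀ = 0.038629
Lq = P₀·a^c·ρ / (c!·(1−ρ)²) = 0.038629·1131.15813·0.5380/(720·0.21346)
= 0.15295

Final: 0.15295


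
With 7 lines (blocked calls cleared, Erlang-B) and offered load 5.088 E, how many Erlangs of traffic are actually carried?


B(7,5.088) = 0.126063 (Erlang-B)
Carried load = a(1 − B) = 5.088·(1 − 0.126063) = 5.088·0.873937 = 4.4466 E

Final: 4.4466 Erlangs


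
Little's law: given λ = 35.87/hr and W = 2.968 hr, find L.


L = λW = 35.87·2.968 = 106.4622

Final: 106.4622


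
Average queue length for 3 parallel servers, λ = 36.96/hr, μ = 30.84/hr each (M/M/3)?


a = λ/μ = 1.1984; ρ = a/3 = 0.3995
P₀ = 0.294612
Lq = P₀·a^c·ρ / (c!·(1−ρ)²) = 0.294612·1.72128·0.3995/(6·0.36062)
= 0.09363

Final: 0.09363


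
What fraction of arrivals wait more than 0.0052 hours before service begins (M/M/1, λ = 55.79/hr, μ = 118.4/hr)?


ρ = 55.79/118.4 = 0.4712
P(Wq > t) = ρ·e^{−(μ−λ)t} = 0.4712·e^{−0.3256}
= 0.4712·0.722114 = 0.340260

Final: 0.340260


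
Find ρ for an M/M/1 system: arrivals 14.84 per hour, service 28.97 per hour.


ρ = λ/μ = 14.84/28.97 = 0.5123

Final: 0.5123


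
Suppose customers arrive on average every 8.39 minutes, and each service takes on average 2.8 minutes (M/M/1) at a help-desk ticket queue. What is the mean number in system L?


λ = 60/8.39 = 7.1514 /hr
μ = 60/2.8 = 21.4286 /hr
ρ = λ/μ = 7.1514/21.4286 = 0.3337
L = ρ/(1−ρ) = 0.3337/0.6663 = 0.5009

Final: 0.5009


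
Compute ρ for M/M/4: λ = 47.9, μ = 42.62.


ρ = λ/(cμ) = 47.9/(4·42.62) = 47.9/170.48 = 0.2810

Final: 0.2810


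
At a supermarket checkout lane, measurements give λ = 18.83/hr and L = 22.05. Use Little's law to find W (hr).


W = L/λ = 22.05/18.83 = 1.1710 hr

Final: 1.1710 hr


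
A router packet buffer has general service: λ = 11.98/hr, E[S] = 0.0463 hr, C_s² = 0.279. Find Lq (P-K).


ρ = λ·E[S] = 11.98·0.0463 = 0.5547
Lq = ρ²(1+C_s²)/(2(1−ρ)) = 0.3077·(1+0.279)/(2·0.4453)
= 0.3077·1.2790/0.8907 = 0.44181

Final: 0.44181


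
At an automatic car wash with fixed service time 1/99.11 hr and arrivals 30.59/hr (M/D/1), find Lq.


ρ = 30.59/99.11 = 0.3086
M/D/1: Lq = ρ²/(2(1−ρ)) = 0.09526/(2·0.6914) = 0.06890

Final: 0.06890


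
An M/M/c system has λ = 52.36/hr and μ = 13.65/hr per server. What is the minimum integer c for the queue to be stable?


Stability requires cμ > λ ⇔ c > λ/μ.
λ/μ = 52.36/13.65 = 3.8359
Minimum integer c = ⌊3.8359⌋ + 1 = 4
Check: 4·13.65 = 54.60 > 52.36, while 3·13.65 = 40.95 ≤ 52.36

Final: 4 servers


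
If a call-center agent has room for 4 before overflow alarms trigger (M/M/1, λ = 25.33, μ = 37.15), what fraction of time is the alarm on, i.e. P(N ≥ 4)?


ρ = 25.33/37.15 = 0.6818
P(N ≥ n) = ρ^n = 0.6818^4 = 0.216125

Final: 0.216125


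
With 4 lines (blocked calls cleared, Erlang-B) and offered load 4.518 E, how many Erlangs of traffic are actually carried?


B(4,4.518) = 0.358286 (Erlang-B)
Carried load = a(1 − B) = 4.518·(1 − 0.358286) = 4.518·0.641714 = 2.8993 E

Final: 2.8993 Erlangs


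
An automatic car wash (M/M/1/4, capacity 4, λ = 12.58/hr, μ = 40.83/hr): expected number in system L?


ρ = 12.58/40.83 = 0.3081
L = ρ[1 − (K+1)ρ^K + Kρ^(K+1)] / [(1−ρ)(1−ρ^(K+1))]
Numerator: 0.3081·(1 − 5·0.009012 + 4·0.002777) = 0.297646
Denominator: (0.6919)·(0.997223) = 0.689972
L = 0.297646/0.689972 = 0.4314

Final: 0.4314


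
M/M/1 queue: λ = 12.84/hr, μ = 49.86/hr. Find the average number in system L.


ρ = λ/μ = 12.84/49.86 = 0.2575
L = ρ/(1−ρ) = 0.2575/(1 − 0.2575) = 0.2575/0.7425 = 0.3468

Final: 0.3468


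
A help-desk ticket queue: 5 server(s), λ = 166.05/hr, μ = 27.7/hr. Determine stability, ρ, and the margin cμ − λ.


Total capacity cμ = 5·27.7 = 138.50/hr
ρ = λ/(cμ) = 166.05/138.50 = 1.1989
Stable ⇔ ρ < 1: NO
Spare capacity = cμ − λ = 138.50 − 166.05 = -27.55/hr

Final: ρ = 1.1989; unstable; margin = -27.55/hr


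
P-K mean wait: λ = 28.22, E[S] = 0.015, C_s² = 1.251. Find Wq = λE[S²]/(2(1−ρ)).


ρ = λ·E[S] = 28.22·0.015 = 0.4233
E[S²] = E[S]²(1+C_s²) = 0.015²·(1+1.251) = 0.0005065
Wq = λ·E[S²]/(2(1−ρ)) = 28.22·0.0005065/(2·0.5767) = 0.01239 hr

Final: 0.01239 hr


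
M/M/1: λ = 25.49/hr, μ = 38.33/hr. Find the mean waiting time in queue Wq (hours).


ρ = 25.49/38.33 = 0.6650
Wq = ρ/(μ−λ) = 0.6650/(38.33 − 25.49) = 0.6650/12.84 = 0.05179 hr

Final: 0.05179 hr


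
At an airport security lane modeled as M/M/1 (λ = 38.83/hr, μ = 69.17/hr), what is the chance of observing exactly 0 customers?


ρ = 38.83/69.17 = 0.5614
P_n = (1−ρ)·ρ^n = (1 − 0.5614)·0.5614^0 = 0.4386·1.000000 = 0.438629

Final: 0.438629


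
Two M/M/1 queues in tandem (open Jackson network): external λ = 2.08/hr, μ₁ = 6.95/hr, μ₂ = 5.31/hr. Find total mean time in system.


Each node sees arrival rate λ = 2.08/hr (tandem ⇒ throughput preserved).
W₁ = 1/(μ₁−λ) = 1/(6.95−2.08) = 0.20534 hr
W₂ = 1/(μ₂−λ) = 1/(5.31−2.08) = 0.30960 hr
W_total = W₁ + W₂ = 0.20534 + 0.30960 = 0.51494 hr

Final: 0.51494 hr


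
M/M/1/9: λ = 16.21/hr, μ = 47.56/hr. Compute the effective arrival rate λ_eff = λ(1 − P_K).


ρ = 0.3408; P_K = (1−ρ)ρ^9/(1−ρ^10) = 0.00004091
λ_eff = λ(1 − P_K) = 16.21·(1 − 0.00004091) = 16.21·0.999959 = 16.2093 /hr

Final: 16.2093 /hr


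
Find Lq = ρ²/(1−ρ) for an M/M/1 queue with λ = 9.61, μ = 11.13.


ρ = 9.61/11.13 = 0.8634
Lq = ρ²/(1−ρ) = 0.7455/0.1366 = 5.4589

Final: 5.4589


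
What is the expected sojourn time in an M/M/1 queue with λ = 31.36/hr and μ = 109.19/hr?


W = 1/(μ−λ) = 1/(109.19 − 31.36) = 1/77.83 = 0.01285 hr

Final: 0.01285 hr


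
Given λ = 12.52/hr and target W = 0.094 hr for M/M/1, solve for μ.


W = 1/(μ−λ) ⇒ μ − λ = 1/W = 1/0.094 = 10.6383
μ = λ + 1/W = 12.52 + 10.6383 = 23.1583 per hr

Final: 23.1583 /hr


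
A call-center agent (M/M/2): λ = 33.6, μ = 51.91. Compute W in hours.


a = 0.6473; ρ = 0.3236; P₀ = 0.510988
Lq = P₀·a^c·ρ/(c!(1−ρ)²) = 0.07573
Wq = Lq/λ = 0.07573/33.6 = 0.002254 hr
W = Wq + 1/μ = 0.002254 + 0.01926 = 0.02152 hr

Final: 0.02152 hr


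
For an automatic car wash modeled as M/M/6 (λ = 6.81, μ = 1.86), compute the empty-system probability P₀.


a = λ/μ = 6.81/1.86 = 3.6613; ρ = a/c = 0.6102
Σ_{k=0}^{5} a^k/k! (terms k=0..5) = 1.00000 + 3.66129 + 6.70252 + 8.17996 + 7.48730 + 5.48264 = 32.51372
Tail: a^6/(6!(1−ρ)) = 2408.82365/(720·0.3898) = 8.58316
P₀ = 1/(32.51372 + 8.58316) = 1/41.09688 = 0.024333

Final: 0.024333


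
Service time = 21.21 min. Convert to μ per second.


μ = 1/(service time) in consistent units.
1 second = 0.0166667 min, so μ = 0.0166667/21.21 = 0.0007858 per second

Final: 0.0007858 /sec


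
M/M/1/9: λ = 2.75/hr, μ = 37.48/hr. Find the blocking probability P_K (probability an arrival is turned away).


ρ = λ/μ = 2.75/37.48 = 0.07337
P_K = (1−ρ)ρ^K/(1−ρ^(K+1)) = (0.9266·6.163e-11)/(1 − 4.522e-12)
= 5.711e-11/1.000000 = 5.711e-11

Final: 5.711e-11


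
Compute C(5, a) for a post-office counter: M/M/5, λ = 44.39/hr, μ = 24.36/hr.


a = λ/μ = 1.8222; ρ = a/5 = 0.3644
P₀ = 0.160929 (from M/M/c formula)
C(c,a) = [a^c/(c!(1−ρ))]·P₀ = [20.09275/(120·0.6356)]·0.160929
= 0.26346·0.160929 = 0.042398

Final: 0.042398


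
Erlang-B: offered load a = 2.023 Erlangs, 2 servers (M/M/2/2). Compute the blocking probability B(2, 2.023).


B(c,a) = (a^c/c!) / Σ_{k=0}^{c} a^k/k!
a^2/2! = 2.046265
Σ terms (k=0..2): 1.00000 + 2.02300 + 2.04626 = 5.069265
B = 2.046265/5.069265 = 0.403661

Final: 0.403661


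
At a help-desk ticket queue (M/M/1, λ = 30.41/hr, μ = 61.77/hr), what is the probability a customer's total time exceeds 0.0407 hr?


W ~ Exponential(μ−λ) for M/M/1.
μ − λ = 61.77 − 30.41 = 31.3600
P(W > t) = e^{−(μ−λ)t} = e^{−1.2764} = 0.279053

Final: 0.279053


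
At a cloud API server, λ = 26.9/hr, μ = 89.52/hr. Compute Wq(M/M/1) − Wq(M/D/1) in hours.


ρ = 26.9/89.52 = 0.3005
Wq(M/M/1) = ρ/(μ−λ) = 0.3005/62.62 = 0.004799 hr
Wq(M/D/1) = ρ/(2(μ−λ)) = 0.002399 hr
Savings = 0.004799 − 0.002399 = 0.002399 hr

Final: 0.002399 hr


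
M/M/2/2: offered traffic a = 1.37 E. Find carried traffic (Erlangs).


B(2,1.37) = 0.283652 (Erlang-B)
Carried load = a(1 − B) = 1.37·(1 − 0.283652) = 1.37·0.716348 = 0.9814 E

Final: 0.9814 Erlangs


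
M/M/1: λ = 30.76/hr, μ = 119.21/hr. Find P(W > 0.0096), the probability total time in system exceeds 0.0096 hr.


W ~ Exponential(μ−λ) for M/M/1.
μ − λ = 119.21 − 30.76 = 88.4500
P(W > t) = e^{−(μ−λ)t} = e^{−0.8491} = 0.427791

Final: 0.427791


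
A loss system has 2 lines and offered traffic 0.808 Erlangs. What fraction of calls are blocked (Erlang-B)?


B(c,a) = (a^c/c!) / Σ_{k=0}^{c} a^k/k!
a^2/2! = 0.326432
Σ terms (k=0..2): 1.00000 + 0.80800 + 0.32643 = 2.134432
B = 0.326432/2.134432 = 0.152936

Final: 0.152936


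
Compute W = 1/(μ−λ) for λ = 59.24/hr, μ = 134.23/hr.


W = 1/(μ−λ) = 1/(134.23 − 59.24) = 1/74.99 = 0.01334 hr

Final: 0.01334 hr


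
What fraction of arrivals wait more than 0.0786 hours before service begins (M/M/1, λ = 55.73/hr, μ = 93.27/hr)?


ρ = 55.73/93.27 = 0.5975
P(Wq > t) = ρ·e^{−(μ−λ)t} = 0.5975·e^{−2.9506}
= 0.5975·0.052306 = 0.031253

Final: 0.031253


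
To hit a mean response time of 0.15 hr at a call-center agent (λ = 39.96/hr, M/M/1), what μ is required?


W = 1/(μ−λ) ⇒ μ − λ = 1/W = 1/0.15 = 6.6667
μ = λ + 1/W = 39.96 + 6.6667 = 46.6267 per hr

Final: 46.6267 /hr


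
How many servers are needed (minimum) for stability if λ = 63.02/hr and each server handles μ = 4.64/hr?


Stability requires cμ > λ ⇔ c > λ/μ.
λ/μ = 63.02/4.64 = 13.5819
Minimum integer c = ⌊13.5819⌋ + 1 = 14
Check: 14·4.64 = 64.96 > 63.02, while 13·4.64 = 60.32 ≤ 63.02

Final: 14 servers


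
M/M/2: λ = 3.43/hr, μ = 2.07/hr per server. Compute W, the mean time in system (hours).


a = 1.6570; ρ = 0.8285; P₀ = 0.093791
Lq = P₀·a^c·ρ/(c!(1−ρ)²) = 3.62709
Wq = Lq/λ = 3.62709/3.43 = 1.05746 hr
W = Wq + 1/μ = 1.05746 + 0.48309 = 1.54055 hr

Final: 1.54055 hr


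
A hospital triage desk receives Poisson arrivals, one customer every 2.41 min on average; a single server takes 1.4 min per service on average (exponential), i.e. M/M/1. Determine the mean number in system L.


λ = 60/2.41 = 24.8963 /hr
μ = 60/1.4 = 42.8571 /hr
ρ = λ/μ = 24.8963/42.8571 = 0.5809
L = ρ/(1−ρ) = 0.5809/0.4191 = 1.3861

Final: 1.3861


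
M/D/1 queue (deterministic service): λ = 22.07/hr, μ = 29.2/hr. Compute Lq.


ρ = 22.07/29.2 = 0.7558
M/D/1: Lq = ρ²/(2(1−ρ)) = 0.5713/(2·0.2442) = 1.16977

Final: 1.16977


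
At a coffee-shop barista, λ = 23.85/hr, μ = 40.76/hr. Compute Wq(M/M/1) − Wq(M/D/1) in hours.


ρ = 23.85/40.76 = 0.5851
Wq(M/M/1) = ρ/(μ−λ) = 0.5851/16.91 = 0.03460 hr
Wq(M/D/1) = ρ/(2(μ−λ)) = 0.01730 hr
Savings = 0.03460 − 0.01730 = 0.01730 hr

Final: 0.01730 hr


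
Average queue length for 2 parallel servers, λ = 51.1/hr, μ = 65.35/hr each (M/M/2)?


a = λ/μ = 0.7819; ρ = a/2 = 0.3910
P₀ = 0.437844
Lq = P₀·a^c·ρ / (c!·(1−ρ)²) = 0.437844·0.61144·0.3910/(2·0.37092)
= 0.14109

Final: 0.14109


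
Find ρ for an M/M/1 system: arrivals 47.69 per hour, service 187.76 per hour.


ρ = λ/μ = 47.69/187.76 = 0.2540

Final: 0.2540


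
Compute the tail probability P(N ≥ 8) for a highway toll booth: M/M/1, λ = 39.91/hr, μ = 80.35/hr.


ρ = 39.91/80.35 = 0.4967
P(N ≥ n) = ρ^n = 0.4967^8 = 0.003705

Final: 0.003705


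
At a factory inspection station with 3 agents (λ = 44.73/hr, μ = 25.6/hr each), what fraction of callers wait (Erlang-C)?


a = λ/μ = 1.7473; ρ = a/3 = 0.5824
P₀ = 0.156182 (from M/M/c formula)
C(c,a) = [a^c/(c!(1−ρ))]·P₀ = [5.33429/(6·0.4176)]·0.156182
= 2.12906·0.156182 = 0.332520

Final: 0.332520


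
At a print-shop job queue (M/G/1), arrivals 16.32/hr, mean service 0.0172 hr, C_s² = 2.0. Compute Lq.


ρ = λ·E[S] = 16.32·0.0172 = 0.2807
Lq = ρ²(1+C_s²)/(2(1−ρ)) = 0.07879·(1+2.0)/(2·0.7193)
= 0.07879·3.0000/1.4386 = 0.16432

Final: 0.16432


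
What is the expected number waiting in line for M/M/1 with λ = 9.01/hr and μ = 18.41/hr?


ρ = 9.01/18.41 = 0.4894
Lq = ρ²/(1−ρ) = 0.2395/0.5106 = 0.4691

Final: 0.4691


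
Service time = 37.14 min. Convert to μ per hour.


μ = 1/(service time) in consistent units.
1 hour = 60 min, so μ = 60/37.14 = 1.6155 per hour

Final: 1.6155 /hr


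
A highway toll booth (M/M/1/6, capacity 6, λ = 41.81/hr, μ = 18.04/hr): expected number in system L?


ρ = 41.81/18.04 = 2.3176
L = ρ[1 − (K+1)ρ^K + Kρ^(K+1)] / [(1−ρ)(1−ρ^(K+1))]
Numerator: 2.3176·(1 − 7·154.975057 + 6·359.174454) = 2482.691990
Denominator: (-1.3176)·(-358.174454) = 471.940509
L = 2482.691990/471.940509 = 5.2606

Final: 5.2606


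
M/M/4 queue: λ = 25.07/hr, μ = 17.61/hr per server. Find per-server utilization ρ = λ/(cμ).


ρ = λ/(cμ) = 25.07/(4·17.61) = 25.07/70.44 = 0.3559

Final: 0.3559


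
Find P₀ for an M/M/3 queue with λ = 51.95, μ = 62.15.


a = λ/μ = 51.95/62.15 = 0.8359; ρ = a/c = 0.2786
Σ_{k=0}^{2} a^k/k! (terms k=0..2) = 1.00000 + 0.83588 + 0.34935 = 2.18523
Tail: a^3/(3!(1−ρ)) = 0.58403/(6·0.7214) = 0.13493
P₀ = 1/(2.18523 + 0.13493) = 1/2.32016 = 0.431004

Final: 0.431004


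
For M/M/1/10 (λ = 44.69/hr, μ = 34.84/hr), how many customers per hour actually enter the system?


ρ = 1.2827; P_K = (1−ρ)ρ^10/(1−ρ^11) = 0.235641
λ_eff = λ(1 − P_K) = 44.69·(1 − 0.235641) = 44.69·0.764359 = 34.1592 /hr

Final: 34.1592 /hr


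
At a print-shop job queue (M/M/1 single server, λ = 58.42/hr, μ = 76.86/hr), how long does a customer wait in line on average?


ρ = 58.42/76.86 = 0.7601
Wq = ρ/(μ−λ) = 0.7601/(76.86 − 58.42) = 0.7601/18.44 = 0.04122 hr

Final: 0.04122 hr


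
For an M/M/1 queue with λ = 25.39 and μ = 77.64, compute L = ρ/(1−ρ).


ρ = λ/μ = 25.39/77.64 = 0.3270
L = ρ/(1−ρ) = 0.3270/(1 − 0.3270) = 0.3270/0.6730 = 0.4859

Final: 0.4859


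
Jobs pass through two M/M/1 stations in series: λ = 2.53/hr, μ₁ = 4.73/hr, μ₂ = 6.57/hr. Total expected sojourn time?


Each node sees arrival rate λ = 2.53/hr (tandem ⇒ throughput preserved).
W₁ = 1/(μ₁−λ) = 1/(4.73−2.53) = 0.45455 hr
W₂ = 1/(μ₂−λ) = 1/(6.57−2.53) = 0.24752 hr
W_total = W₁ + W₂ = 0.45455 + 0.24752 = 0.70207 hr

Final: 0.70207 hr


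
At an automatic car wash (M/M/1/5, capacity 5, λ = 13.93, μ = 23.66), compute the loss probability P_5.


ρ = λ/μ = 13.93/23.66 = 0.5888
P_K = (1−ρ)ρ^K/(1−ρ^(K+1)) = (0.4112·0.070743)/(1 − 0.041650)
= 0.029092/0.958350 = 0.030357

Final: 0.030357


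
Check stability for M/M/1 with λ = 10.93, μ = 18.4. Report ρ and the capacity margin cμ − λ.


Total capacity cμ = 1·18.4 = 18.40/hr
ρ = λ/(cμ) = 10.93/18.40 = 0.5940
Stable ⇔ ρ < 1: YES
Spare capacity = cμ − λ = 18.40 − 10.93 = 7.47/hr

Final: ρ = 0.5940; stable; margin = 7.47/hr


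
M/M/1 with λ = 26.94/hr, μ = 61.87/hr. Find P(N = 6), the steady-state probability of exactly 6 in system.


ρ = 26.94/61.87 = 0.4354
P_n = (1−ρ)·ρ^n = (1 − 0.4354)·0.4354^6 = 0.5646·0.006816 = 0.003848

Final: 0.003848


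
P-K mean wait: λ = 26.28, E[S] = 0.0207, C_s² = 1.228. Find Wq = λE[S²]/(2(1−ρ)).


ρ = λ·E[S] = 26.28·0.0207 = 0.5440
E[S²] = E[S]²(1+C_s²) = 0.0207²·(1+1.228) = 0.0009547
Wq = λ·E[S²]/(2(1−ρ)) = 26.28·0.0009547/(2·0.4560) = 0.02751 hr

Final: 0.02751 hr


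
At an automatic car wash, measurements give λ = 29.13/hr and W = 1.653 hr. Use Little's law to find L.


L = λW = 29.13·1.653 = 48.1519

Final: 48.1519


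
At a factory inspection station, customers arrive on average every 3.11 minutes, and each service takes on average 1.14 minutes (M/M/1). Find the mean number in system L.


λ = 60/3.11 = 19.2926 /hr
μ = 60/1.14 = 52.6316 /hr
ρ = λ/μ = 19.2926/52.6316 = 0.3666
L = ρ/(1−ρ) = 0.3666/0.6334 = 0.5787

Final: 0.5787


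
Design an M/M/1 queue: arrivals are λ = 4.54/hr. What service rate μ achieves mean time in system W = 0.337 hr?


W = 1/(μ−λ) ⇒ μ − λ = 1/W = 1/0.337 = 2.9674
μ = λ + 1/W = 4.54 + 2.9674 = 7.5074 per hr

Final: 7.5074 /hr
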